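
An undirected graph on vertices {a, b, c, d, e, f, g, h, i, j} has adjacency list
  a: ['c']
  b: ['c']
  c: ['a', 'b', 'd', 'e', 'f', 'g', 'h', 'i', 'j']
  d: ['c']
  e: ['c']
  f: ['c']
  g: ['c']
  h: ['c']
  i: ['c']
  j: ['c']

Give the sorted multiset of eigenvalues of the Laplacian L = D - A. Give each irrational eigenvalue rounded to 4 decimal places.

[0, 1, 1, 1, 1, 1, 1, 1, 1, 10]

With the vertex order [a, b, c, d, e, f, g, h, i, j], the degrees are [1, 1, 9, 1, 1, 1, 1, 1, 1, 1], giving D = diag(1, 1, 9, 1, 1, 1, 1, 1, 1, 1) and L = D - A. The multiplicity of 0 as a Laplacian eigenvalue equals the number of connected components. The single zero eigenvalue shows the graph is connected. The largest eigenvalue, 10, is at most the vertex count 10. There is one zero in the spectrum, matching the 1 component.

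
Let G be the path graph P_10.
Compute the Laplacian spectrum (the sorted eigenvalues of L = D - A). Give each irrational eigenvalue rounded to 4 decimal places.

[0, 0.0979, 0.3820, 0.8244, 1.3820, 2, 2.6180, 3.1756, 3.6180, 3.9021]

The graph has 10 vertices and degree multiset [2, 2, 2, 2, 2, 2, 2, 2, 1, 1]; D is the diagonal matrix of degrees and L = D - A. Since every row of L sums to 0, the all-ones vector is in the kernel and 0 is an eigenvalue. The single zero eigenvalue shows the graph is connected. The largest eigenvalue, 3.9021, is at most the vertex count 10.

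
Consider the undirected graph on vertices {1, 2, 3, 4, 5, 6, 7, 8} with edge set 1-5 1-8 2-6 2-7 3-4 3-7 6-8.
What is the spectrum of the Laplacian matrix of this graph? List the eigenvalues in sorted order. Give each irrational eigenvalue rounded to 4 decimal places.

[0, 0.1522, 0.5858, 1.2346, 2, 2.7654, 3.4142, 3.8478]

Reading degrees in the order [1, 2, 3, 4, 5, 6, 7, 8] gives [2, 2, 2, 1, 1, 2, 2, 2]; set D = diag(2, 2, 2, 1, 1, 2, 2, 2) and form L = D - A. The multiplicity of 0 as a Laplacian eigenvalue equals the number of connected components. The single zero eigenvalue shows the graph is connected. The eigenvalues sum to 14, which equals trace(L) = 2|E|. There is one zero in the spectrum, matching the 1 component.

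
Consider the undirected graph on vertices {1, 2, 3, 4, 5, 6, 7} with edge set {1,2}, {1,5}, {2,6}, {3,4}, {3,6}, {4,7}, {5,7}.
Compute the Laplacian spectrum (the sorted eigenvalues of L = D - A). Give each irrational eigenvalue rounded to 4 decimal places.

Reading degrees in the order [1, 2, 3, 4, 5, 6, 7] gives [2, 2, 2, 2, 2, 2, 2]; set D = diag(2, 2, 2, 2, 2, 2, 2) and form L = D - A. Since every row of L sums to 0, the all-ones vector is in the kernel and 0 is an eigenvalue. The single zero eigenvalue shows the graph is connected. By the matrix-tree theorem the graph has (1/7) * product of the nonzero eigenvalues = 7 spanning trees.

[0, 0.7530, 0.7530, 2.4450, 2.4450, 3.8019, 3.8019]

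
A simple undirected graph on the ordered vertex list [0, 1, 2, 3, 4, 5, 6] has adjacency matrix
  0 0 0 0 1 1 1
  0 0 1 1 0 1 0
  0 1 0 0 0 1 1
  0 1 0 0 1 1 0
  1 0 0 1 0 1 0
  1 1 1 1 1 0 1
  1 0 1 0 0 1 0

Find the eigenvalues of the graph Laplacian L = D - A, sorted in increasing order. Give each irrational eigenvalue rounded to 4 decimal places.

[0, 2, 2, 4, 4, 5, 7]

With the vertex order [0, 1, 2, 3, 4, 5, 6], the degrees are [3, 3, 3, 3, 3, 6, 3], giving D = diag(3, 3, 3, 3, 3, 6, 3) and L = D - A. Diagonalising L (or applying a numerical eigensolver to the 7x7 matrix) gives the spectrum above.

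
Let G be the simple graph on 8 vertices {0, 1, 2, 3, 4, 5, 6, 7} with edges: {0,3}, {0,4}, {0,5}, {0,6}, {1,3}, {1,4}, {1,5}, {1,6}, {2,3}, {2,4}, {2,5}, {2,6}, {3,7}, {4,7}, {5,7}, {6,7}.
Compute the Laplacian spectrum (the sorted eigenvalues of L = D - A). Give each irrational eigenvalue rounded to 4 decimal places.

[0, 4, 4, 4, 4, 4, 4, 8]

Reading degrees in the order [0, 1, 2, 3, 4, 5, 6, 7] gives [4, 4, 4, 4, 4, 4, 4, 4]; set D = diag(4, 4, 4, 4, 4, 4, 4, 4) and form L = D - A. The multiplicity of 0 as a Laplacian eigenvalue equals the number of connected components. The single zero eigenvalue shows the graph is connected. There is one zero in the spectrum, matching the 1 component.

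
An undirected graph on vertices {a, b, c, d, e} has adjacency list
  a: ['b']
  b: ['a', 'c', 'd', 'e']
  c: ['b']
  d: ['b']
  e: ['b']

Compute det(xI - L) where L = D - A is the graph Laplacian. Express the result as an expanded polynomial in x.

x^5 - 8x^4 + 18x^3 - 16x^2 + 5x

Each diagonal entry of L is the vertex degree and each off-diagonal entry is -1 where an edge is present, 0 otherwise; in the order [a, b, c, d, e] the diagonal is [1, 4, 1, 1, 1]. Computing det(xI - L) by cofactor expansion (or equivalently via sum-over-permutations) gives x^5 - 8x^4 + 18x^3 - 16x^2 + 5x. Since p(0) = det(-L) = 0, x divides p(x). The eigenvalues sum to 8, which equals trace(L) = 2|E|.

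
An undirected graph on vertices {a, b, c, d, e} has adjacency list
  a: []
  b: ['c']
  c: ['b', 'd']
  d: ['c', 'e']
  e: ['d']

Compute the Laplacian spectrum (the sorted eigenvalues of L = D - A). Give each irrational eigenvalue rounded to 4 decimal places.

[0, 0, 0.5858, 2, 3.4142]

With the vertex order [a, b, c, d, e], the degrees are [0, 1, 2, 2, 1], giving D = diag(0, 1, 2, 2, 1) and L = D - A. L is symmetric positive semidefinite, so every eigenvalue is real and nonnegative. The 2 zero eigenvalues correspond to the 2 connected components. There are 2 zeros in the spectrum, matching the 2 components.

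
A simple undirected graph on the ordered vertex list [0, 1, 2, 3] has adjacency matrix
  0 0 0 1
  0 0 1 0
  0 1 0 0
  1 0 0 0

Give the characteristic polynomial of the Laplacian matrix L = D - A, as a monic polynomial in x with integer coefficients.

Each diagonal entry of L is the vertex degree and each off-diagonal entry is -1 where an edge is present, 0 otherwise; in the order [0, 1, 2, 3] the diagonal is [1, 1, 1, 1]. L has integer entries, so p(x) = det(xI - L) has integer coefficients. Expanding the determinant yields x^4 - 4x^3 + 4x^2. The coefficient of x^3 equals -trace(L) = -4, matching the sum of degrees. The eigenvalues sum to 4, which equals trace(L) = 2|E|. The largest eigenvalue, 2, is at most the vertex count 4.

x^4 - 4x^3 + 4x^2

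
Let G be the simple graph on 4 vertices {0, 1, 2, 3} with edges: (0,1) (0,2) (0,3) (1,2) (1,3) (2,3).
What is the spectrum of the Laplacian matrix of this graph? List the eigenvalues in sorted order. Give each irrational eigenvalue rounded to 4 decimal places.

[0, 4, 4, 4]

Reading degrees in the order [0, 1, 2, 3] gives [3, 3, 3, 3]; set D = diag(3, 3, 3, 3) and form L = D - A. Since every row of L sums to 0, the all-ones vector is in the kernel and 0 is an eigenvalue. The eigenvalues sum to 12, which equals trace(L) = 2|E|. By the matrix-tree theorem the graph has (1/4) * product of the nonzero eigenvalues = 16 spanning trees.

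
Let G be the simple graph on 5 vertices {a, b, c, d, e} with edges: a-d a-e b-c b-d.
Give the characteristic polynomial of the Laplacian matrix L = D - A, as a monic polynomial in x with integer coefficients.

Reading degrees in the order [a, b, c, d, e] gives [2, 2, 1, 2, 1]; set D = diag(2, 2, 1, 2, 1) and form L = D - A. Computing det(xI - L) by cofactor expansion (or equivalently via sum-over-permutations) gives x^5 - 8x^4 + 21x^3 - 20x^2 + 5x. The coefficient of x^4 equals -trace(L) = -8, matching the sum of degrees. The eigenvalues sum to 8, which equals trace(L) = 2|E|. By the matrix-tree theorem the graph has (1/5) * product of the nonzero eigenvalues = 1 spanning tree.

x^5 - 8x^4 + 21x^3 - 20x^2 + 5x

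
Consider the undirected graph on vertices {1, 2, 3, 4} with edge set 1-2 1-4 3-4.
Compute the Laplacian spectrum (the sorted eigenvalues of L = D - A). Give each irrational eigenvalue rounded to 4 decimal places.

Reading degrees in the order [1, 2, 3, 4] gives [2, 1, 1, 2]; set D = diag(2, 1, 1, 2) and form L = D - A. Since every row of L sums to 0, the all-ones vector is in the kernel and 0 is an eigenvalue. By the matrix-tree theorem the graph has (1/4) * product of the nonzero eigenvalues = 1 spanning tree.

[0, 0.5858, 2, 3.4142]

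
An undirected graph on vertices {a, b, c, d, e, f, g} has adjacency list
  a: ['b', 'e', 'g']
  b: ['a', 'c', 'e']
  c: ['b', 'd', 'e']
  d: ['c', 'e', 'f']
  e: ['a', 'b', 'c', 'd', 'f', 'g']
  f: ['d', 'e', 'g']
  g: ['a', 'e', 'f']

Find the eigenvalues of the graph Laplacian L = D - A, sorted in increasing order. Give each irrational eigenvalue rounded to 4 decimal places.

[0, 2, 2, 4, 4, 5, 7]

Each diagonal entry of L is the vertex degree and each off-diagonal entry is -1 where an edge is present, 0 otherwise; in the order [a, b, c, d, e, f, g] the diagonal is [3, 3, 3, 3, 6, 3, 3]. Diagonalising L (or applying a numerical eigensolver to the 7x7 matrix) gives the spectrum above. There is one zero in the spectrum, matching the 1 component. The eigenvalues sum to 24, which equals trace(L) = 2|E|.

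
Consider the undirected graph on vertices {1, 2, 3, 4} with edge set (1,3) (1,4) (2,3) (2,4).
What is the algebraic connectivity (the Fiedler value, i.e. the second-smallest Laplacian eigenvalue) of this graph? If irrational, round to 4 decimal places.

2

With the vertex order [1, 2, 3, 4], the degrees are [2, 2, 2, 2], giving D = diag(2, 2, 2, 2) and L = D - A. The sorted Laplacian eigenvalues are [0, 2, 2, 4]; the algebraic connectivity is the second entry, 2. The eigenvalues sum to 8, which equals trace(L) = 2|E|.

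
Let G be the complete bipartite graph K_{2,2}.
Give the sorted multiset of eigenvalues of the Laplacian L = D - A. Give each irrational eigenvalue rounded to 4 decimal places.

The graph has 4 vertices and degree multiset [2, 2, 2, 2]; D is the diagonal matrix of degrees and L = D - A. Diagonalising L (or applying a numerical eigensolver to the 4x4 matrix) gives the spectrum above.

[0, 2, 2, 4]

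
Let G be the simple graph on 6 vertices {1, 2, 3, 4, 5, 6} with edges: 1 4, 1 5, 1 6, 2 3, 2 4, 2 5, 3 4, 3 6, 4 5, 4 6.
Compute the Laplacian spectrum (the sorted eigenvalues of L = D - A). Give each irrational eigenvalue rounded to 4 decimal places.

[0, 2.3820, 2.3820, 4.6180, 4.6180, 6]

Each diagonal entry of L is the vertex degree and each off-diagonal entry is -1 where an edge is present, 0 otherwise; in the order [1, 2, 3, 4, 5, 6] the diagonal is [3, 3, 3, 5, 3, 3]. L is symmetric positive semidefinite, so every eigenvalue is real and nonnegative. The eigenvalues sum to 20, which equals trace(L) = 2|E|. The largest eigenvalue, 6, is at most the vertex count 6.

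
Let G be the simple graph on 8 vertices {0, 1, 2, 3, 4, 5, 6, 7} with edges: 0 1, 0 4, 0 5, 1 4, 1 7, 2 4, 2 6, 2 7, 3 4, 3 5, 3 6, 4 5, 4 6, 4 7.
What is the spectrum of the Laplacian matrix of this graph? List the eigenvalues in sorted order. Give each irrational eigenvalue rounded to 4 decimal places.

With the vertex order [0, 1, 2, 3, 4, 5, 6, 7], the degrees are [3, 3, 3, 3, 7, 3, 3, 3], giving D = diag(3, 3, 3, 3, 7, 3, 3, 3) and L = D - A. Since every row of L sums to 0, the all-ones vector is in the kernel and 0 is an eigenvalue. The single zero eigenvalue shows the graph is connected. There is one zero in the spectrum, matching the 1 component.

[0, 1.7530, 1.7530, 3.4450, 3.4450, 4.8019, 4.8019, 8]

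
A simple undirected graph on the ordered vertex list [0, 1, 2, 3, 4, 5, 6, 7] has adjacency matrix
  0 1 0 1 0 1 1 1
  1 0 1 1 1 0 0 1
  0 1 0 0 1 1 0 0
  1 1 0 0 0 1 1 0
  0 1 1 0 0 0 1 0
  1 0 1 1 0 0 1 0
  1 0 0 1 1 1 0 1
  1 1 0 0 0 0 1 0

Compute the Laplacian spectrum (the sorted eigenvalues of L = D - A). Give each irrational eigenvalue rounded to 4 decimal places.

Each diagonal entry of L is the vertex degree and each off-diagonal entry is -1 where an edge is present, 0 otherwise; in the order [0, 1, 2, 3, 4, 5, 6, 7] the diagonal is [5, 5, 3, 4, 3, 4, 5, 3]. The multiplicity of 0 as a Laplacian eigenvalue equals the number of connected components. The largest eigenvalue, 6.9769, is at most the vertex count 8.

[0, 2.0941, 2.8674, 3.6508, 4.4631, 5.7570, 6.1907, 6.9769]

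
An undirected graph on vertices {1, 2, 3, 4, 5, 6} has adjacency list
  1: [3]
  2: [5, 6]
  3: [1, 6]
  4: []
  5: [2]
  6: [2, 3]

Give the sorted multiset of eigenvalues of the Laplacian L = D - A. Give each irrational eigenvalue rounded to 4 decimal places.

With the vertex order [1, 2, 3, 4, 5, 6], the degrees are [1, 2, 2, 0, 1, 2], giving D = diag(1, 2, 2, 0, 1, 2) and L = D - A. L is symmetric positive semidefinite, so every eigenvalue is real and nonnegative. The 2 zero eigenvalues correspond to the 2 connected components. The largest eigenvalue, 3.6180, is at most the vertex count 6.

[0, 0, 0.3820, 1.3820, 2.6180, 3.6180]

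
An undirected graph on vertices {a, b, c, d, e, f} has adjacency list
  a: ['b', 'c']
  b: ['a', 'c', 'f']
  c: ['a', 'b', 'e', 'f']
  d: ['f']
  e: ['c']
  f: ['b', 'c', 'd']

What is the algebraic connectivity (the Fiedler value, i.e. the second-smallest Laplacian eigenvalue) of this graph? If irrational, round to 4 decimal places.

Reading degrees in the order [a, b, c, d, e, f] gives [2, 3, 4, 1, 1, 3]; set D = diag(2, 3, 4, 1, 1, 3) and form L = D - A. Computing the eigenvalues of L and sorting gives [0, 0.6972, 1.1392, 2.7459, 4.3028, 5.1149]. The Fiedler value lambda_2 = 0.6972 is strictly positive, so the graph is connected. The largest eigenvalue, 5.1149, is at most the vertex count 6. By the matrix-tree theorem the graph has (1/6) * product of the nonzero eigenvalues = 8 spanning trees.

0.6972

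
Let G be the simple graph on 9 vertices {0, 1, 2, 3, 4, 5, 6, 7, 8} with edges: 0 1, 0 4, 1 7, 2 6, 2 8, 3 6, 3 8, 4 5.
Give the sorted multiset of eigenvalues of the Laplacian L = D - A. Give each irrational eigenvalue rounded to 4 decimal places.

[0, 0, 0.3820, 1.3820, 2, 2, 2.6180, 3.6180, 4]

Reading degrees in the order [0, 1, 2, 3, 4, 5, 6, 7, 8] gives [2, 2, 2, 2, 2, 1, 2, 1, 2]; set D = diag(2, 2, 2, 2, 2, 1, 2, 1, 2) and form L = D - A. The multiplicity of 0 as a Laplacian eigenvalue equals the number of connected components. The 2 zero eigenvalues correspond to the 2 connected components. The largest eigenvalue, 4, is at most the vertex count 9. The eigenvalues sum to 16, which equals trace(L) = 2|E|.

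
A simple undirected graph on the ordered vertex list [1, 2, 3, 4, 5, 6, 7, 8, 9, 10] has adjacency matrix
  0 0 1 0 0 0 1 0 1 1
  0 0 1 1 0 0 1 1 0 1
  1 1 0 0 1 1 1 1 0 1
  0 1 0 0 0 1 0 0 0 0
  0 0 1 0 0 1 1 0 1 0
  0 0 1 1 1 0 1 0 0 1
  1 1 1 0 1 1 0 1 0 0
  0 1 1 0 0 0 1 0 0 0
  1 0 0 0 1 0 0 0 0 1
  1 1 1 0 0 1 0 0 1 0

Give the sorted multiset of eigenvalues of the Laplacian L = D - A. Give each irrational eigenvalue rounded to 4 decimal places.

[0, 1.6266, 2.2444, 3.4414, 3.9109, 4.8111, 5.5082, 6.4916, 7.7630, 8.2028]

Reading degrees in the order [1, 2, 3, 4, 5, 6, 7, 8, 9, 10] gives [4, 5, 7, 2, 4, 5, 6, 3, 3, 5]; set D = diag(4, 5, 7, 2, 4, 5, 6, 3, 3, 5) and form L = D - A. L is symmetric positive semidefinite, so every eigenvalue is real and nonnegative. The single zero eigenvalue shows the graph is connected. There is one zero in the spectrum, matching the 1 component.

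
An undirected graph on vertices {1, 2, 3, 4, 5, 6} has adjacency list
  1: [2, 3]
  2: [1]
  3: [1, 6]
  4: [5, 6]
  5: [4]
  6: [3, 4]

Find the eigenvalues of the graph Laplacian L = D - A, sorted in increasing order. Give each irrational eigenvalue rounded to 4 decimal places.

[0, 0.2679, 1, 2, 3, 3.7321]

Reading degrees in the order [1, 2, 3, 4, 5, 6] gives [2, 1, 2, 2, 1, 2]; set D = diag(2, 1, 2, 2, 1, 2) and form L = D - A. L is symmetric positive semidefinite, so every eigenvalue is real and nonnegative. The single zero eigenvalue shows the graph is connected.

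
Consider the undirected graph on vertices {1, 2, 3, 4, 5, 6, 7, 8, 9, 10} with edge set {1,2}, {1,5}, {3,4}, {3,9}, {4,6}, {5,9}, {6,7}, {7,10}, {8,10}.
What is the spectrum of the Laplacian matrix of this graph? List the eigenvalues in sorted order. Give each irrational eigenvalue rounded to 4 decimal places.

[0, 0.0979, 0.3820, 0.8244, 1.3820, 2, 2.6180, 3.1756, 3.6180, 3.9021]

With the vertex order [1, 2, 3, 4, 5, 6, 7, 8, 9, 10], the degrees are [2, 1, 2, 2, 2, 2, 2, 1, 2, 2], giving D = diag(2, 1, 2, 2, 2, 2, 2, 1, 2, 2) and L = D - A. L is symmetric positive semidefinite, so every eigenvalue is real and nonnegative. The largest eigenvalue, 3.9021, is at most the vertex count 10.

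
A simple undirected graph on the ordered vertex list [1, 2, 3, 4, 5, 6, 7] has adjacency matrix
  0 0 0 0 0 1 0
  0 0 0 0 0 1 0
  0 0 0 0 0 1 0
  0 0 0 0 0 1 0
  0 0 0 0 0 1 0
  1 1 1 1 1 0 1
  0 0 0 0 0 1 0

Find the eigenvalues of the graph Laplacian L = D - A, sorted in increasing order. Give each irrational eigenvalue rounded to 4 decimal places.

[0, 1, 1, 1, 1, 1, 7]

With the vertex order [1, 2, 3, 4, 5, 6, 7], the degrees are [1, 1, 1, 1, 1, 6, 1], giving D = diag(1, 1, 1, 1, 1, 6, 1) and L = D - A. The multiplicity of 0 as a Laplacian eigenvalue equals the number of connected components. The single zero eigenvalue shows the graph is connected.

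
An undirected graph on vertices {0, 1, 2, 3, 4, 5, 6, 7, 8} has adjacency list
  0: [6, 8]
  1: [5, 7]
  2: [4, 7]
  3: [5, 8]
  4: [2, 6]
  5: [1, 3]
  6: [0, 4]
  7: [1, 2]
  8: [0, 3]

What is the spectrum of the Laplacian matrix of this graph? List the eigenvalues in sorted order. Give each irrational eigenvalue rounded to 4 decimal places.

Each diagonal entry of L is the vertex degree and each off-diagonal entry is -1 where an edge is present, 0 otherwise; in the order [0, 1, 2, 3, 4, 5, 6, 7, 8] the diagonal is [2, 2, 2, 2, 2, 2, 2, 2, 2]. Since every row of L sums to 0, the all-ones vector is in the kernel and 0 is an eigenvalue. The largest eigenvalue, 3.8794, is at most the vertex count 9. There is one zero in the spectrum, matching the 1 component.

[0, 0.4679, 0.4679, 1.6527, 1.6527, 3, 3, 3.8794, 3.8794]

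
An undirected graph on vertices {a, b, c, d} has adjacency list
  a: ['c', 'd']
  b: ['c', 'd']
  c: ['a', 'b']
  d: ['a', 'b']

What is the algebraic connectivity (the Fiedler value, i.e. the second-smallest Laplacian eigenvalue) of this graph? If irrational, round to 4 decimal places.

Reading degrees in the order [a, b, c, d] gives [2, 2, 2, 2]; set D = diag(2, 2, 2, 2) and form L = D - A. Computing the eigenvalues of L and sorting gives [0, 2, 2, 4]. The Fiedler value lambda_2 = 2 is strictly positive, so the graph is connected. The eigenvalues sum to 8, which equals trace(L) = 2|E|.

2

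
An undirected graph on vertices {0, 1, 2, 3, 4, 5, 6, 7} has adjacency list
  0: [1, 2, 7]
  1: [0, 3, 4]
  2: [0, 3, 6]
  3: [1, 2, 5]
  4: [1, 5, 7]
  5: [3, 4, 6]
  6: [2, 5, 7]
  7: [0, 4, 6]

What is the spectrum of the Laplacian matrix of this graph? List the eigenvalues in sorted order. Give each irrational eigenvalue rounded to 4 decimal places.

Reading degrees in the order [0, 1, 2, 3, 4, 5, 6, 7] gives [3, 3, 3, 3, 3, 3, 3, 3]; set D = diag(3, 3, 3, 3, 3, 3, 3, 3) and form L = D - A. Diagonalising L (or applying a numerical eigensolver to the 8x8 matrix) gives the spectrum above.

[0, 2, 2, 2, 4, 4, 4, 6]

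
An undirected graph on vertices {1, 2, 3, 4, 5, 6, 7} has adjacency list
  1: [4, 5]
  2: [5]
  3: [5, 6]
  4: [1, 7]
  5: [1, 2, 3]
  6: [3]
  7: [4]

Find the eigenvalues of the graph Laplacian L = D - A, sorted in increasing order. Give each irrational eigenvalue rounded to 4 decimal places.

With the vertex order [1, 2, 3, 4, 5, 6, 7], the degrees are [2, 1, 2, 2, 3, 1, 1], giving D = diag(2, 1, 2, 2, 3, 1, 1) and L = D - A. L is symmetric positive semidefinite, so every eigenvalue is real and nonnegative. By the matrix-tree theorem the graph has (1/7) * product of the nonzero eigenvalues = 1 spanning tree. There is one zero in the spectrum, matching the 1 component.

[0, 0.2603, 0.6262, 1.4055, 2.2742, 3.0996, 4.3342]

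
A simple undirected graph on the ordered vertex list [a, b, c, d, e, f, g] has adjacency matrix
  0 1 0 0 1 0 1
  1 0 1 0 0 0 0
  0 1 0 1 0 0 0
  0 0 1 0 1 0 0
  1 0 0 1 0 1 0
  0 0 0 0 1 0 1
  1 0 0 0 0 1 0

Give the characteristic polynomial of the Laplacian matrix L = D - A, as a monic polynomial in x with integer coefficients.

Reading degrees in the order [a, b, c, d, e, f, g] gives [3, 2, 2, 2, 3, 2, 2]; set D = diag(3, 2, 2, 2, 3, 2, 2) and form L = D - A. L has integer entries, so p(x) = det(xI - L) has integer coefficients. Expanding the determinant yields x^7 - 16x^6 + 101x^5 - 320x^4 + 532x^3 - 434x^2 + 133x. Since p(0) = det(-L) = 0, x divides p(x). There is one zero in the spectrum, matching the 1 component.

x^7 - 16x^6 + 101x^5 - 320x^4 + 532x^3 - 434x^2 + 133x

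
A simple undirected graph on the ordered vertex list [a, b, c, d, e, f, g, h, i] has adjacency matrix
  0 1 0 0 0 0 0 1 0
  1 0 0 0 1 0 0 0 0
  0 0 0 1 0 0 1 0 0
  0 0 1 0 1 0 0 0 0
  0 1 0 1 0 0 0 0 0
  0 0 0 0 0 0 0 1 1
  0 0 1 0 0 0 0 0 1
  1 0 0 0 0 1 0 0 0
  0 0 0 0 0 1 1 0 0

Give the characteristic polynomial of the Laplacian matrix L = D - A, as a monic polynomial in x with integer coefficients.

With the vertex order [a, b, c, d, e, f, g, h, i], the degrees are [2, 2, 2, 2, 2, 2, 2, 2, 2], giving D = diag(2, 2, 2, 2, 2, 2, 2, 2, 2) and L = D - A. Computing det(xI - L) by cofactor expansion (or equivalently via sum-over-permutations) gives x^9 - 18x^8 + 135x^7 - 546x^6 + 1287x^5 - 1782x^4 + 1386x^3 - 540x^2 + 81x. The constant term is 0 because L is singular (the all-ones vector lies in its kernel). The largest eigenvalue, 3.8794, is at most the vertex count 9.

x^9 - 18x^8 + 135x^7 - 546x^6 + 1287x^5 - 1782x^4 + 1386x^3 - 540x^2 + 81x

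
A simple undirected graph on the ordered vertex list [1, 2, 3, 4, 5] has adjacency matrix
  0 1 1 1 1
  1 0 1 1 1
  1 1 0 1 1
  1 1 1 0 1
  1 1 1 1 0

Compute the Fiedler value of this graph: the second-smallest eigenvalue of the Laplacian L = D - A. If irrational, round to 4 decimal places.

5

With the vertex order [1, 2, 3, 4, 5], the degrees are [4, 4, 4, 4, 4], giving D = diag(4, 4, 4, 4, 4) and L = D - A. The smallest Laplacian eigenvalue is always 0. The next one, lambda_2 = 5, measures how hard the graph is to disconnect: larger values mean better connectivity. The largest eigenvalue, 5, is at most the vertex count 5. The eigenvalues sum to 20, which equals trace(L) = 2|E|.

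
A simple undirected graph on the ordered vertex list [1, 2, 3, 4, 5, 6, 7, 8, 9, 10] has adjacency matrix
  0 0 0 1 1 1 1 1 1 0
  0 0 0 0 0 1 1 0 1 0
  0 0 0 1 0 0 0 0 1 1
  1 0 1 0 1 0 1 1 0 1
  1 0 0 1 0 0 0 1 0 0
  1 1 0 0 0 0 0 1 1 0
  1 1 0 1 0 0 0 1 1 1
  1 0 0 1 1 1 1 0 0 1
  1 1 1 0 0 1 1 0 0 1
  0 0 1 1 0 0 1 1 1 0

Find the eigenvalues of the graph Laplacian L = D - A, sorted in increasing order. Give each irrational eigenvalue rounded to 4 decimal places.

[0, 2.1108, 2.3737, 4.0643, 4.2966, 5.9264, 6.1271, 7.2745, 7.6797, 8.1468]

With the vertex order [1, 2, 3, 4, 5, 6, 7, 8, 9, 10], the degrees are [6, 3, 3, 6, 3, 4, 6, 6, 6, 5], giving D = diag(6, 3, 3, 6, 3, 4, 6, 6, 6, 5) and L = D - A. The multiplicity of 0 as a Laplacian eigenvalue equals the number of connected components. The single zero eigenvalue shows the graph is connected. There is one zero in the spectrum, matching the 1 component.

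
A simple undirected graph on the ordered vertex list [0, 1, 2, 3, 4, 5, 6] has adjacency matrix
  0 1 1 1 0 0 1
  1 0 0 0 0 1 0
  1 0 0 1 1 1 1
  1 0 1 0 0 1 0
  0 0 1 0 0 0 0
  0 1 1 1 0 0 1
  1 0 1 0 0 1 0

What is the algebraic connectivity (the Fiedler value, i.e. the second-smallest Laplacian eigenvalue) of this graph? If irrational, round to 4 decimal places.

0.9275

Reading degrees in the order [0, 1, 2, 3, 4, 5, 6] gives [4, 2, 5, 3, 1, 4, 3]; set D = diag(4, 2, 5, 3, 1, 4, 3) and form L = D - A. The sorted Laplacian eigenvalues are [0, 0.9275, 2.1187, 3, 4, 5.6573, 6.2965]; the algebraic connectivity is the second entry, 0.9275. The eigenvalues sum to 22, which equals trace(L) = 2|E|.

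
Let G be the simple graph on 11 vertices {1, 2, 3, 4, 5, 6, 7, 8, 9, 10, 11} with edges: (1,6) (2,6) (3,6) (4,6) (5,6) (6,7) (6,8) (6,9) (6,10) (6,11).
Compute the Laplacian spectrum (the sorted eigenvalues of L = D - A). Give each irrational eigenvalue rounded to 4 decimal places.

[0, 1, 1, 1, 1, 1, 1, 1, 1, 1, 11]

Each diagonal entry of L is the vertex degree and each off-diagonal entry is -1 where an edge is present, 0 otherwise; in the order [1, 2, 3, 4, 5, 6, 7, 8, 9, 10, 11] the diagonal is [1, 1, 1, 1, 1, 10, 1, 1, 1, 1, 1]. L is symmetric positive semidefinite, so every eigenvalue is real and nonnegative. There is one zero in the spectrum, matching the 1 component. The largest eigenvalue, 11, is at most the vertex count 11.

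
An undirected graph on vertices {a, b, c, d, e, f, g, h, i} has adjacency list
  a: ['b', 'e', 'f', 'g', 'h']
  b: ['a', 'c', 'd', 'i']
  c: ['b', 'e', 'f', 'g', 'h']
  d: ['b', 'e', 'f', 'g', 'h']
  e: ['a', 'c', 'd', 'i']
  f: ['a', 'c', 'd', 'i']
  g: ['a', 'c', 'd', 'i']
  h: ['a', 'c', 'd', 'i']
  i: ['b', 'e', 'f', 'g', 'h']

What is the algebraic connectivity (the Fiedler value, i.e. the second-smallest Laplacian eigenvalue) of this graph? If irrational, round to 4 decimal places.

Each diagonal entry of L is the vertex degree and each off-diagonal entry is -1 where an edge is present, 0 otherwise; in the order [a, b, c, d, e, f, g, h, i] the diagonal is [5, 4, 5, 5, 4, 4, 4, 4, 5]. The smallest Laplacian eigenvalue is always 0. The next one, lambda_2 = 4, measures how hard the graph is to disconnect: larger values mean better connectivity. There is one zero in the spectrum, matching the 1 component.

4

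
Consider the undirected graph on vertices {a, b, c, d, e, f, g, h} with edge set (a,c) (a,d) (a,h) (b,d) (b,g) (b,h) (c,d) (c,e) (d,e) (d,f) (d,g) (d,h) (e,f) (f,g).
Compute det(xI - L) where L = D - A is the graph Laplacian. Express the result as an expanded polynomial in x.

x^8 - 28x^7 + 322x^6 - 1974x^5 + 6965x^4 - 14126x^3 + 15225x^2 - 6728x

With the vertex order [a, b, c, d, e, f, g, h], the degrees are [3, 3, 3, 7, 3, 3, 3, 3], giving D = diag(3, 3, 3, 7, 3, 3, 3, 3) and L = D - A. Computing det(xI - L) by cofactor expansion (or equivalently via sum-over-permutations) gives x^8 - 28x^7 + 322x^6 - 1974x^5 + 6965x^4 - 14126x^3 + 15225x^2 - 6728x. The coefficient of x^7 equals -trace(L) = -28, matching the sum of degrees. The eigenvalues sum to 28, which equals trace(L) = 2|E|.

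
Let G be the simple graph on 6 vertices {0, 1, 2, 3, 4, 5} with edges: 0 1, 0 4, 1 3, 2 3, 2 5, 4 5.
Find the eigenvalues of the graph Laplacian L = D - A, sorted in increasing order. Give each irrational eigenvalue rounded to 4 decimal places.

Each diagonal entry of L is the vertex degree and each off-diagonal entry is -1 where an edge is present, 0 otherwise; in the order [0, 1, 2, 3, 4, 5] the diagonal is [2, 2, 2, 2, 2, 2]. Since every row of L sums to 0, the all-ones vector is in the kernel and 0 is an eigenvalue.

[0, 1, 1, 3, 3, 4]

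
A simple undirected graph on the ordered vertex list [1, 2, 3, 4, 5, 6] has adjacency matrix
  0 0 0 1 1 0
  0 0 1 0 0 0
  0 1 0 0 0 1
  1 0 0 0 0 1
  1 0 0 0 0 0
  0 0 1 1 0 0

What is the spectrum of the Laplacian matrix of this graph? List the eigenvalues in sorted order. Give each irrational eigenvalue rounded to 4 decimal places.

With the vertex order [1, 2, 3, 4, 5, 6], the degrees are [2, 1, 2, 2, 1, 2], giving D = diag(2, 1, 2, 2, 1, 2) and L = D - A. Since every row of L sums to 0, the all-ones vector is in the kernel and 0 is an eigenvalue. The eigenvalues sum to 10, which equals trace(L) = 2|E|.

[0, 0.2679, 1, 2, 3, 3.7321]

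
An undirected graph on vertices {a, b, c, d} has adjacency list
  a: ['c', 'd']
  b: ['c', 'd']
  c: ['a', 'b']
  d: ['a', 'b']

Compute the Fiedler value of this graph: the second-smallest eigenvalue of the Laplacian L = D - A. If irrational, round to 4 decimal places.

2

Reading degrees in the order [a, b, c, d] gives [2, 2, 2, 2]; set D = diag(2, 2, 2, 2) and form L = D - A. The smallest Laplacian eigenvalue is always 0. The next one, lambda_2 = 2, measures how hard the graph is to disconnect: larger values mean better connectivity. There is one zero in the spectrum, matching the 1 component. The eigenvalues sum to 8, which equals trace(L) = 2|E|.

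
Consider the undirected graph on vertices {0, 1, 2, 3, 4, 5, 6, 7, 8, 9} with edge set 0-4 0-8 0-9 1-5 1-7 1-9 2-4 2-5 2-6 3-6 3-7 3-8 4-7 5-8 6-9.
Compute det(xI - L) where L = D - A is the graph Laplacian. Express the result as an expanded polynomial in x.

With the vertex order [0, 1, 2, 3, 4, 5, 6, 7, 8, 9], the degrees are [3, 3, 3, 3, 3, 3, 3, 3, 3, 3], giving D = diag(3, 3, 3, 3, 3, 3, 3, 3, 3, 3) and L = D - A. L has integer entries, so p(x) = det(xI - L) has integer coefficients. Expanding the determinant yields x^10 - 30x^9 + 390x^8 - 2880x^7 + 13305x^6 - 39882x^5 + 77640x^4 - 94800x^3 + 66000x^2 - 20000x. Since p(0) = det(-L) = 0, x divides p(x). There is one zero in the spectrum, matching the 1 component. The eigenvalues sum to 30, which equals trace(L) = 2|E|.

x^10 - 30x^9 + 390x^8 - 2880x^7 + 13305x^6 - 39882x^5 + 77640x^4 - 94800x^3 + 66000x^2 - 20000x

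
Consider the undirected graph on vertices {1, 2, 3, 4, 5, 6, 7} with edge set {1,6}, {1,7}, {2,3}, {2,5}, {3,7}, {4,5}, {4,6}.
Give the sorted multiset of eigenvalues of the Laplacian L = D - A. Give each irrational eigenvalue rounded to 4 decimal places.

Each diagonal entry of L is the vertex degree and each off-diagonal entry is -1 where an edge is present, 0 otherwise; in the order [1, 2, 3, 4, 5, 6, 7] the diagonal is [2, 2, 2, 2, 2, 2, 2]. The multiplicity of 0 as a Laplacian eigenvalue equals the number of connected components. By the matrix-tree theorem the graph has (1/7) * product of the nonzero eigenvalues = 7 spanning trees. The largest eigenvalue, 3.8019, is at most the vertex count 7.

[0, 0.7530, 0.7530, 2.4450, 2.4450, 3.8019, 3.8019]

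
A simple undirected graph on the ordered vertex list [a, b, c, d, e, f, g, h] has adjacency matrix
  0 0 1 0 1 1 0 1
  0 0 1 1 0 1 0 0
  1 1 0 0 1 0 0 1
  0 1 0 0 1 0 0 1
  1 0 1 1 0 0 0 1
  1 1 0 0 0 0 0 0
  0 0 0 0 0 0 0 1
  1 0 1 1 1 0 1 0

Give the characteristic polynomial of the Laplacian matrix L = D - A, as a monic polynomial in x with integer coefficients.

With the vertex order [a, b, c, d, e, f, g, h], the degrees are [4, 3, 4, 3, 4, 2, 1, 5], giving D = diag(4, 3, 4, 3, 4, 2, 1, 5) and L = D - A. L has integer entries, so p(x) = det(xI - L) has integer coefficients. Expanding the determinant yields x^8 - 26x^7 + 277x^6 - 1556x^5 + 4933x^4 - 8730x^3 + 7867x^2 - 2720x. Since p(0) = det(-L) = 0, x divides p(x). The eigenvalues sum to 26, which equals trace(L) = 2|E|. There is one zero in the spectrum, matching the 1 component.

x^8 - 26x^7 + 277x^6 - 1556x^5 + 4933x^4 - 8730x^3 + 7867x^2 - 2720x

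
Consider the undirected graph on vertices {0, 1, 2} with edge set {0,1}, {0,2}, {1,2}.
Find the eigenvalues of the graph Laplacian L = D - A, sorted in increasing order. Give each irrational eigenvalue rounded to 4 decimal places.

[0, 3, 3]

Each diagonal entry of L is the vertex degree and each off-diagonal entry is -1 where an edge is present, 0 otherwise; in the order [0, 1, 2] the diagonal is [2, 2, 2]. L is symmetric positive semidefinite, so every eigenvalue is real and nonnegative. The largest eigenvalue, 3, is at most the vertex count 3.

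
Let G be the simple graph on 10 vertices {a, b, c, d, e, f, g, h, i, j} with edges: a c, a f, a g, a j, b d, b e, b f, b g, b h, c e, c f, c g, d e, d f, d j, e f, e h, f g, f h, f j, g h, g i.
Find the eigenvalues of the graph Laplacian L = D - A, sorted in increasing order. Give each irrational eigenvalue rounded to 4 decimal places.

[0, 0.9098, 2.4253, 2.9067, 4.1001, 5.0961, 5.8969, 6.1820, 7.4592, 9.0238]

With the vertex order [a, b, c, d, e, f, g, h, i, j], the degrees are [4, 5, 4, 4, 5, 8, 6, 4, 1, 3], giving D = diag(4, 5, 4, 4, 5, 8, 6, 4, 1, 3) and L = D - A. The multiplicity of 0 as a Laplacian eigenvalue equals the number of connected components. By the matrix-tree theorem the graph has (1/10) * product of the nonzero eigenvalues = 32885 spanning trees.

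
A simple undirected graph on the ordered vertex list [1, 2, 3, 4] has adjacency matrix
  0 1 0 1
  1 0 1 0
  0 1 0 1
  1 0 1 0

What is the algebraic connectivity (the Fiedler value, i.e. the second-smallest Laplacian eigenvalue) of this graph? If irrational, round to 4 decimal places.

With the vertex order [1, 2, 3, 4], the degrees are [2, 2, 2, 2], giving D = diag(2, 2, 2, 2) and L = D - A. Computing the eigenvalues of L and sorting gives [0, 2, 2, 4]. The Fiedler value lambda_2 = 2 is strictly positive, so the graph is connected. The largest eigenvalue, 4, is at most the vertex count 4.

2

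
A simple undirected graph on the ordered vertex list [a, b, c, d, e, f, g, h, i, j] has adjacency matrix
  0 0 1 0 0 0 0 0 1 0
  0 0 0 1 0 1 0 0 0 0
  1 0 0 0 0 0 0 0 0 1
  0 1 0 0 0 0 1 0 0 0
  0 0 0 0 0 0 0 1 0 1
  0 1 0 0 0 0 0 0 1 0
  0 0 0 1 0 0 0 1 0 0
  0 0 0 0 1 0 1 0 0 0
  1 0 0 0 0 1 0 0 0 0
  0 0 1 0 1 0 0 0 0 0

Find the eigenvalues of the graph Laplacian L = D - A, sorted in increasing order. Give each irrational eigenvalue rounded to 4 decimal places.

[0, 0.3820, 0.3820, 1.3820, 1.3820, 2.6180, 2.6180, 3.6180, 3.6180, 4]

Reading degrees in the order [a, b, c, d, e, f, g, h, i, j] gives [2, 2, 2, 2, 2, 2, 2, 2, 2, 2]; set D = diag(2, 2, 2, 2, 2, 2, 2, 2, 2, 2) and form L = D - A. Since every row of L sums to 0, the all-ones vector is in the kernel and 0 is an eigenvalue. There is one zero in the spectrum, matching the 1 component.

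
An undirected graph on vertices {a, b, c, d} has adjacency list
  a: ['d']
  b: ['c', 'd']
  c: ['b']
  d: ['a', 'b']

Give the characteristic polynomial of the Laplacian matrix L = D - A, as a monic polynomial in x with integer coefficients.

Each diagonal entry of L is the vertex degree and each off-diagonal entry is -1 where an edge is present, 0 otherwise; in the order [a, b, c, d] the diagonal is [1, 2, 1, 2]. L has integer entries, so p(x) = det(xI - L) has integer coefficients. Expanding the determinant yields x^4 - 6x^3 + 10x^2 - 4x. Since p(0) = det(-L) = 0, x divides p(x).

x^4 - 6x^3 + 10x^2 - 4x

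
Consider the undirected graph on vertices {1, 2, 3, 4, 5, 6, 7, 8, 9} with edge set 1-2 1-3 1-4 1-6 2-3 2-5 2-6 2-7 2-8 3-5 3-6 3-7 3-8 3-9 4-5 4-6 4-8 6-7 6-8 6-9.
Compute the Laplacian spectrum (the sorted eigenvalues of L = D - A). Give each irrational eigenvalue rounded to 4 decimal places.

[0, 1.8982, 2.6648, 3.2103, 4, 4.7403, 7.2163, 7.9269, 8.3432]

Each diagonal entry of L is the vertex degree and each off-diagonal entry is -1 where an edge is present, 0 otherwise; in the order [1, 2, 3, 4, 5, 6, 7, 8, 9] the diagonal is [4, 6, 7, 4, 3, 7, 3, 4, 2]. Since every row of L sums to 0, the all-ones vector is in the kernel and 0 is an eigenvalue. There is one zero in the spectrum, matching the 1 component.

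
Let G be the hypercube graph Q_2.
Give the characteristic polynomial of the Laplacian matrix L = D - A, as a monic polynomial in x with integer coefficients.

x^4 - 8x^3 + 20x^2 - 16x

The graph has 4 vertices and degree multiset [2, 2, 2, 2]; D is the diagonal matrix of degrees and L = D - A. Computing det(xI - L) by cofactor expansion (or equivalently via sum-over-permutations) gives x^4 - 8x^3 + 20x^2 - 16x. The constant term is 0 because L is singular (the all-ones vector lies in its kernel). There is one zero in the spectrum, matching the 1 component.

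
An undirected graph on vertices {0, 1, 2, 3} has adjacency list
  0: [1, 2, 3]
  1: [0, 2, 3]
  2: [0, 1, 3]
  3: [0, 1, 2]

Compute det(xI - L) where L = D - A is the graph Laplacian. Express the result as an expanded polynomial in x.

x^4 - 12x^3 + 48x^2 - 64x

With the vertex order [0, 1, 2, 3], the degrees are [3, 3, 3, 3], giving D = diag(3, 3, 3, 3) and L = D - A. L has integer entries, so p(x) = det(xI - L) has integer coefficients. Expanding the determinant yields x^4 - 12x^3 + 48x^2 - 64x. The coefficient of x^3 equals -trace(L) = -12, matching the sum of degrees. There is one zero in the spectrum, matching the 1 component.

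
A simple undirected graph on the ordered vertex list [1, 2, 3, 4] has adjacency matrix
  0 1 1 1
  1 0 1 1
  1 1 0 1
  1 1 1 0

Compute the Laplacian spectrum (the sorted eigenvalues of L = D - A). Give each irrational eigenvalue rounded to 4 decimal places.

Each diagonal entry of L is the vertex degree and each off-diagonal entry is -1 where an edge is present, 0 otherwise; in the order [1, 2, 3, 4] the diagonal is [3, 3, 3, 3]. L is symmetric positive semidefinite, so every eigenvalue is real and nonnegative. There is one zero in the spectrum, matching the 1 component.

[0, 4, 4, 4]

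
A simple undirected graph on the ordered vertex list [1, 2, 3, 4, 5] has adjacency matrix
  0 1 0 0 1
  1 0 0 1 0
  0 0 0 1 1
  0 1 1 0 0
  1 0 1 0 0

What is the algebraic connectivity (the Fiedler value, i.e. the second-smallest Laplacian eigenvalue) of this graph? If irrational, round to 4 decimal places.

1.3820

With the vertex order [1, 2, 3, 4, 5], the degrees are [2, 2, 2, 2, 2], giving D = diag(2, 2, 2, 2, 2) and L = D - A. Computing the eigenvalues of L and sorting gives [0, 1.3820, 1.3820, 3.6180, 3.6180]. The Fiedler value lambda_2 = 1.3820 is strictly positive, so the graph is connected. There is one zero in the spectrum, matching the 1 component.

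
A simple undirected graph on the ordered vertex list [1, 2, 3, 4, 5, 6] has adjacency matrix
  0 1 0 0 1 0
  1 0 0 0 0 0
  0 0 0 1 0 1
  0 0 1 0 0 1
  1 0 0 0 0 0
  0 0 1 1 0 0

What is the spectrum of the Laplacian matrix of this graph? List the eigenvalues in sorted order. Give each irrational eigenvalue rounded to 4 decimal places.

[0, 0, 1, 3, 3, 3]

With the vertex order [1, 2, 3, 4, 5, 6], the degrees are [2, 1, 2, 2, 1, 2], giving D = diag(2, 1, 2, 2, 1, 2) and L = D - A. The multiplicity of 0 as a Laplacian eigenvalue equals the number of connected components. The 2 zero eigenvalues correspond to the 2 connected components. The largest eigenvalue, 3, is at most the vertex count 6.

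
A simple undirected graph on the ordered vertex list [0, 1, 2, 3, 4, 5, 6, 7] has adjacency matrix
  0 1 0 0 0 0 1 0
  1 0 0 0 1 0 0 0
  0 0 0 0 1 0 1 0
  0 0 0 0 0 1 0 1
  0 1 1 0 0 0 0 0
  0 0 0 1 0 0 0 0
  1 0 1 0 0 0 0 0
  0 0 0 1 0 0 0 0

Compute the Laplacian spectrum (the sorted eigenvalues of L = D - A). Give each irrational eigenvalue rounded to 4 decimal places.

[0, 0, 1, 1.3820, 1.3820, 3, 3.6180, 3.6180]

Reading degrees in the order [0, 1, 2, 3, 4, 5, 6, 7] gives [2, 2, 2, 2, 2, 1, 2, 1]; set D = diag(2, 2, 2, 2, 2, 1, 2, 1) and form L = D - A. L is symmetric positive semidefinite, so every eigenvalue is real and nonnegative. The 2 zero eigenvalues correspond to the 2 connected components. The eigenvalues sum to 14, which equals trace(L) = 2|E|.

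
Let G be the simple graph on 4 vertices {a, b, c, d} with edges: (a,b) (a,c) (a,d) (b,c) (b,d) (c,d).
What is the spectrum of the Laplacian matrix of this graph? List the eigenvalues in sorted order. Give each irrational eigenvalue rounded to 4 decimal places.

[0, 4, 4, 4]

With the vertex order [a, b, c, d], the degrees are [3, 3, 3, 3], giving D = diag(3, 3, 3, 3) and L = D - A. Diagonalising L (or applying a numerical eigensolver to the 4x4 matrix) gives the spectrum above. The single zero eigenvalue shows the graph is connected. By the matrix-tree theorem the graph has (1/4) * product of the nonzero eigenvalues = 16 spanning trees. There is one zero in the spectrum, matching the 1 component.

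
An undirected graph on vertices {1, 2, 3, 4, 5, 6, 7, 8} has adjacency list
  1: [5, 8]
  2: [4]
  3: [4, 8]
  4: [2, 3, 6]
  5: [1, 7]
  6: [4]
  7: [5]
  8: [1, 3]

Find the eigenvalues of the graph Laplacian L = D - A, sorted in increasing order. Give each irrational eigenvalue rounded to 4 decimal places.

With the vertex order [1, 2, 3, 4, 5, 6, 7, 8], the degrees are [2, 1, 2, 3, 2, 1, 1, 2], giving D = diag(2, 1, 2, 3, 2, 1, 1, 2) and L = D - A. L is symmetric positive semidefinite, so every eigenvalue is real and nonnegative.

[0, 0.1667, 0.7276, 1, 1.6353, 2.6729, 3.5643, 4.2332]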